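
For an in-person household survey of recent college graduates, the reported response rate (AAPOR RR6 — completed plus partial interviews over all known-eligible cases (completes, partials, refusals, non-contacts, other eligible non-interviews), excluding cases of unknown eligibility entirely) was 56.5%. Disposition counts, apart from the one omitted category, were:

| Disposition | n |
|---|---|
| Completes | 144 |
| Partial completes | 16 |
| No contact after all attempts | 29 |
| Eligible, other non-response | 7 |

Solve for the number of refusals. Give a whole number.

87

Top: 144 + 16 = 160
RR6 = 160 / D = 0.565
D = 160 / 0.565 = 283.2
Remaining denominator categories sum to 196
refusals = 283.2 − 196 ≈ 87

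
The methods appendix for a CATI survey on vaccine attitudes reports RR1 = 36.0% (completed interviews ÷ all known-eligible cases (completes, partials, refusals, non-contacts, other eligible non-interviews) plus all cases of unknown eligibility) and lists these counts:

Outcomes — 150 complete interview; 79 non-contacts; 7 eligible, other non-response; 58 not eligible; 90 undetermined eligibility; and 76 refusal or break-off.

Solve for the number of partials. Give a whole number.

15

RR1 = 150 / D = 0.360
D = 150 / 0.360 = 416.7
Rest of base = 402
partials = 416.7 − 402 ≈ 15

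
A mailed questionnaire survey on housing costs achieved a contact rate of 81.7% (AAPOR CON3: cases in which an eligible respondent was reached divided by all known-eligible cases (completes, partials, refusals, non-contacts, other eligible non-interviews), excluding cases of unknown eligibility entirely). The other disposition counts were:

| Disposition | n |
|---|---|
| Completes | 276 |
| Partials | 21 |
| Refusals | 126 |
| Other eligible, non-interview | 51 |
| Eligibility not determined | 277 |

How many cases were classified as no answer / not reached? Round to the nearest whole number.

Numerator: 276 + 21 + 126 + 51 = 474
CON3 = 474 / D = 0.817
D = 474 / 0.817 = 580.2
Remaining denominator categories sum to 474
no answer / not reached = 580.2 − 474 ≈ 106

106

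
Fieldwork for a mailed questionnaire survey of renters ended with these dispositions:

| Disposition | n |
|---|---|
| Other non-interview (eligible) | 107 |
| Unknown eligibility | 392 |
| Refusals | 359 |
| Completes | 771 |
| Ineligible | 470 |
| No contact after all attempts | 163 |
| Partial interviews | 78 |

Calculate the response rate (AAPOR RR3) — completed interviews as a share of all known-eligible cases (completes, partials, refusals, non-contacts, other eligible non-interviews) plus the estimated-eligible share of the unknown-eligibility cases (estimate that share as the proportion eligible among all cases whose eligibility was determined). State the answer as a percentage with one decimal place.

Top: 771
Known eligible: 771 + 78 + 359 + 163 + 107 = 1478
e = 1478 / (1478 + 470) = 1478 / 1948 = 0.7587
e × U: 0.7587 × 392 = 297.41
Denominator: 1478 + 297.41 = 1775.41
RR3 = 771 / 1775.41 = 0.4343

43.4%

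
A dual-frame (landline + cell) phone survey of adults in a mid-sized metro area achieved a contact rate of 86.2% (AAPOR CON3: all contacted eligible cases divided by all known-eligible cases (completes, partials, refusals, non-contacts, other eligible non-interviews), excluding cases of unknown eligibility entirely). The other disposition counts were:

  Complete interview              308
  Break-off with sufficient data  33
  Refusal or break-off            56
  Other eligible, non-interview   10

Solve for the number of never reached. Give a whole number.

Top → 308 + 33 + 56 + 10 = 407
CON3 = 407 / D = 0.862
D = 407 / 0.862 = 472.2
Remaining denominator categories sum to 407
never reached = 472.2 − 407 ≈ 65

65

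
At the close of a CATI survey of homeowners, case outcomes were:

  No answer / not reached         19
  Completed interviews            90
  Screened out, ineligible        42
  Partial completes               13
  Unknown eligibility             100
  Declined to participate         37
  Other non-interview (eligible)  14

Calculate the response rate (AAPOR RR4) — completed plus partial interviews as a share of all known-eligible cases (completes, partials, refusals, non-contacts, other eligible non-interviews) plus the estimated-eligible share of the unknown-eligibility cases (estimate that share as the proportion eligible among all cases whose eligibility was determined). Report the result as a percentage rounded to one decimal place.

Top → 90 + 13 = 103
Determined eligible → 90 + 13 + 37 + 19 + 14 = 173
e = 173 / (173 + 42) = 173 / 215 = 0.8047
Estimated eligible among unknowns → 0.8047 × 100 = 80.47
Denom → 173 + 80.47 = 253.47
RR4 = 103 / 253.47 = 0.4064

40.6%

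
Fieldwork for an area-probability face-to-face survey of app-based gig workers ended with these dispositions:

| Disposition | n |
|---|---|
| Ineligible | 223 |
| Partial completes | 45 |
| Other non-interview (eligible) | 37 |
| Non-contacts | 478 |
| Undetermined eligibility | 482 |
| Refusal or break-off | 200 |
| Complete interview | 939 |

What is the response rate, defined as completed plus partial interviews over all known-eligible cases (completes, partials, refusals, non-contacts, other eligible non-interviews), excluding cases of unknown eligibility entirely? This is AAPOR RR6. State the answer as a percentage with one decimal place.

57.9%

Numerator: 939 + 45 = 984
Denom: 939 + 45 + 200 + 478 + 37 = 1699
RR6 = 984 / 1699 = 0.5792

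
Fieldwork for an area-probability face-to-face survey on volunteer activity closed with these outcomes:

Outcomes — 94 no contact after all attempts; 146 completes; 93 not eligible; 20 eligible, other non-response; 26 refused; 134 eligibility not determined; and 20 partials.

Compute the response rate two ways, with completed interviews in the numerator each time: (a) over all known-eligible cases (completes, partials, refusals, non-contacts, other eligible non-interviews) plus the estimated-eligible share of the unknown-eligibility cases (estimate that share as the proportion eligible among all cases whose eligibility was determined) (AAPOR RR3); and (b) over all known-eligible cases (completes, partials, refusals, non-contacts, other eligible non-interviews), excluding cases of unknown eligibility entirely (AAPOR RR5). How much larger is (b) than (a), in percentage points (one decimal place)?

12.0

Top: 146
Known eligible: 146 + 20 + 26 + 94 + 20 = 306
e = 306 / (306 + 93) = 306 / 399 = 0.7669
e × U: 0.7669 × 134 = 102.76
Denom: 306 + 102.76 = 408.76
RR3 = 146 / 408.76 = 0.3572
Denom: 146 + 20 + 26 + 94 + 20 = 306
RR5 = 146 / 306 = 0.4771
Difference = 47.71 − 35.72 = 11.99 percentage points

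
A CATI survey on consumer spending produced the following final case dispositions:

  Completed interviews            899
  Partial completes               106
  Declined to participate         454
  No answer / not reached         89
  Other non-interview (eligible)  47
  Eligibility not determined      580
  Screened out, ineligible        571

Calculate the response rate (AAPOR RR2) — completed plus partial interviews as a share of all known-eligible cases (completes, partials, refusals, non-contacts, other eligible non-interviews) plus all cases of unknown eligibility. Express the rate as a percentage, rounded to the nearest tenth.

46.2%

Top: 899 + 106 = 1005
Base: 899 + 106 + 454 + 89 + 47 + 580 = 2175
RR2 = 1005 / 2175 = 0.4621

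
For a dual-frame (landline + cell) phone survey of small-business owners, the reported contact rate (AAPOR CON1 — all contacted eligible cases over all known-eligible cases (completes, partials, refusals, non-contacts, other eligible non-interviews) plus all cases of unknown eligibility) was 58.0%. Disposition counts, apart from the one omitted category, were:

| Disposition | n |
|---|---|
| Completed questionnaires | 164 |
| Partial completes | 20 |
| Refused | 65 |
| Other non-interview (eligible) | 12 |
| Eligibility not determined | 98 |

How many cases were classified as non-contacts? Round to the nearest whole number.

91

Num → 164 + 20 + 65 + 12 = 261
CON1 = 261 / D = 0.580
D = 261 / 0.580 = 450.0
Rest of base = 359
non-contacts = 450.0 − 359 ≈ 91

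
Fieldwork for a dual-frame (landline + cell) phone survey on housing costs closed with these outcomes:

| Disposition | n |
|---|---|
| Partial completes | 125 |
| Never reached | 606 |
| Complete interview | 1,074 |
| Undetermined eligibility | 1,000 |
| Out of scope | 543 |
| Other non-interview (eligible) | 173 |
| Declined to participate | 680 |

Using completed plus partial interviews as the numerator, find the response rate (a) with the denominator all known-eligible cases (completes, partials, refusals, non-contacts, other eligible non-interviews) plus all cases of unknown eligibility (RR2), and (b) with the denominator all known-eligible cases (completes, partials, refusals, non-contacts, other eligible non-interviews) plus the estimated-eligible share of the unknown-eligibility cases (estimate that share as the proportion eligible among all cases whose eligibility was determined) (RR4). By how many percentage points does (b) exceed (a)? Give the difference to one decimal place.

1.6

Top: 1074 + 125 = 1199
Denom: 1074 + 125 + 680 + 606 + 173 + 1000 = 3658
RR2 = 1199 / 3658 = 0.3278
Determined eligible: 1074 + 125 + 680 + 606 + 173 = 2658
e = 2658 / (2658 + 543) = 2658 / 3201 = 0.8304
e × U: 0.8304 × 1000 = 830.40
Denom: 2658 + 830.40 = 3488.40
RR4 = 1199 / 3488.40 = 0.3437
Difference = 34.37 − 32.78 = 1.59 percentage points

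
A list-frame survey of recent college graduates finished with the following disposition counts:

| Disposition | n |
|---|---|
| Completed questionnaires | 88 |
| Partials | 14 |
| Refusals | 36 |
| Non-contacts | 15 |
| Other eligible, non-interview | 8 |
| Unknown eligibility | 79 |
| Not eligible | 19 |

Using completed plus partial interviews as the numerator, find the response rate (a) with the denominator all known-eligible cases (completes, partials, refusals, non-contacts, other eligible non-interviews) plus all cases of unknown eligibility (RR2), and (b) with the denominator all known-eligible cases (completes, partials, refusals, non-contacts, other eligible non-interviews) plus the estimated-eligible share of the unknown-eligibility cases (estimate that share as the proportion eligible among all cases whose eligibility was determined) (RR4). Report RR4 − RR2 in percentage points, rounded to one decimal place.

1.5

Num → 88 + 14 = 102
Base → 88 + 14 + 36 + 15 + 8 + 79 = 240
RR2 = 102 / 240 = 0.4250
Eligible (known) → 88 + 14 + 36 + 15 + 8 = 161
e = 161 / (161 + 19) = 161 / 180 = 0.8944
e × U → 0.8944 × 79 = 70.66
Base → 161 + 70.66 = 231.66
RR4 = 102 / 231.66 = 0.4403
Difference = 44.03 − 42.50 = 1.53 percentage points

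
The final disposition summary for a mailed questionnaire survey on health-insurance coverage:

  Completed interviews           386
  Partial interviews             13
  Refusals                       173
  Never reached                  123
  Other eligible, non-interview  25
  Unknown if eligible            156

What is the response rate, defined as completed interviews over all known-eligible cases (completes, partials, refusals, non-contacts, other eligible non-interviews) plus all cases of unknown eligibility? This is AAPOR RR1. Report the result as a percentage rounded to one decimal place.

Numerator → 386
Base → 386 + 13 + 173 + 123 + 25 + 156 = 876
RR1 = 386 / 876 = 0.4406

44.1%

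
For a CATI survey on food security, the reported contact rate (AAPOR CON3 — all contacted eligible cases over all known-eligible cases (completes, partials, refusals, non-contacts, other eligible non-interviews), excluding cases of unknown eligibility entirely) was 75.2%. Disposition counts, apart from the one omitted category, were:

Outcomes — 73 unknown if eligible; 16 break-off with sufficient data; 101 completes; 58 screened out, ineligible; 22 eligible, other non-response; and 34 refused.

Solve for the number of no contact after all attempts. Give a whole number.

Num = 101 + 16 + 34 + 22 = 173
CON3 = 173 / D = 0.752
D = 173 / 0.752 = 230.1
Remaining denominator categories sum to 173
no contact after all attempts = 230.1 − 173 ≈ 57

57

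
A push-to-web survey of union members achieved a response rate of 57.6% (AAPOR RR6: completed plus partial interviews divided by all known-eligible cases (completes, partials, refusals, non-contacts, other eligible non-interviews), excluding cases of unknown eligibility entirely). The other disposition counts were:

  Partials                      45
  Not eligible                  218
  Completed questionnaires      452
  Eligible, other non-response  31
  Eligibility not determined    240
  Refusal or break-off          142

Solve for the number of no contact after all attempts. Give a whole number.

193

Top = 452 + 45 = 497
RR6 = 497 / D = 0.576
D = 497 / 0.576 = 862.8
Rest of base = 670
no contact after all attempts = 862.8 − 670 ≈ 193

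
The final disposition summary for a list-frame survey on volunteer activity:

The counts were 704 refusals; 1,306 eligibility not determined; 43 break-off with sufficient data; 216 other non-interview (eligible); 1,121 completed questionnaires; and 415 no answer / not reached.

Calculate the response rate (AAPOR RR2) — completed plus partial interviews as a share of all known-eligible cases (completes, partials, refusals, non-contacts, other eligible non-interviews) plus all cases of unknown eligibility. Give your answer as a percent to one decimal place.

Top = 1121 + 43 = 1164
Denom = 1121 + 43 + 704 + 415 + 216 + 1306 = 3805
RR2 = 1164 / 3805 = 0.3059

30.6%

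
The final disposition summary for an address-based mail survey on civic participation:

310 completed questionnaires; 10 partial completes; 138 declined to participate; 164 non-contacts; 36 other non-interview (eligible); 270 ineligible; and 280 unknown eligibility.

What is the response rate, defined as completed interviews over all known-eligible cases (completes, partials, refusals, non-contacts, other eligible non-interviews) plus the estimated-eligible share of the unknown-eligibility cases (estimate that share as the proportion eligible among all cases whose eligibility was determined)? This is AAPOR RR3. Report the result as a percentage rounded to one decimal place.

Numerator: 310
Known eligible: 310 + 10 + 138 + 164 + 36 = 658
e = 658 / (658 + 270) = 658 / 928 = 0.7091
Estimated eligible among unknowns: 0.7091 × 280 = 198.55
Base: 658 + 198.55 = 856.55
RR3 = 310 / 856.55 = 0.3619

36.2%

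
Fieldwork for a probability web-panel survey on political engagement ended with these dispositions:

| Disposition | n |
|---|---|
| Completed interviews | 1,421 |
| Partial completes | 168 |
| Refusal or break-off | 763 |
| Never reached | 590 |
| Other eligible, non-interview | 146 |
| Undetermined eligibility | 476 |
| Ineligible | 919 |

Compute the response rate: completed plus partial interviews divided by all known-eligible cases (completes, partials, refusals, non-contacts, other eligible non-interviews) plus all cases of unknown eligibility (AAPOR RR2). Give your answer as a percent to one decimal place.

44.6%

Top = 1421 + 168 = 1589
Denom = 1421 + 168 + 763 + 590 + 146 + 476 = 3564
RR2 = 1589 / 3564 = 0.4458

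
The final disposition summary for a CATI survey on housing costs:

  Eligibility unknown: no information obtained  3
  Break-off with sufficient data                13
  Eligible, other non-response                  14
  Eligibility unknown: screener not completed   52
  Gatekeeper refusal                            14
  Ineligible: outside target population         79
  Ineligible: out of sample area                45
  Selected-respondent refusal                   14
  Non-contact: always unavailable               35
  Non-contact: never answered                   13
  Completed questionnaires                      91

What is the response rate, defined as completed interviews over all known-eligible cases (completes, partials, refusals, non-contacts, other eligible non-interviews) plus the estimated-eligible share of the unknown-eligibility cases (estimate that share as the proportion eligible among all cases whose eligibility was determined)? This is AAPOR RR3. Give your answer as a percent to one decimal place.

Refused = 14 + 14 = 28
Non-contacts = 13 + 35 = 48
Eligibility not determined = 52 + 3 = 55
Not eligible = 79 + 45 = 124
Top = 91
Eligible (known) = 91 + 13 + 28 + 48 + 14 = 194
e = 194 / (194 + 124) = 194 / 318 = 0.6101
Estimated eligible among unknowns = 0.6101 × 55 = 33.56
Denominator = 194 + 33.56 = 227.56
RR3 = 91 / 227.56 = 0.3999

40.0%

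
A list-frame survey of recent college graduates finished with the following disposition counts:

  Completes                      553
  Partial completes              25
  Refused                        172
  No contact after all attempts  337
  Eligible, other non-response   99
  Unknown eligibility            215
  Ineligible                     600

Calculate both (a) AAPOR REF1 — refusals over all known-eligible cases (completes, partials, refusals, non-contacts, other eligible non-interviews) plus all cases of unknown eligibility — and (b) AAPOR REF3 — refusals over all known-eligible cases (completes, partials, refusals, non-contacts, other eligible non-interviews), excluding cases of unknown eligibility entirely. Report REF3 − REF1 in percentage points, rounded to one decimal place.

Num → 172
Denom → 553 + 25 + 172 + 337 + 99 + 215 = 1401
REF1 = 172 / 1401 = 0.1228
Denom → 553 + 25 + 172 + 337 + 99 = 1186
REF3 = 172 / 1186 = 0.1450
Difference = 14.50 − 12.28 = 2.22 percentage points

2.2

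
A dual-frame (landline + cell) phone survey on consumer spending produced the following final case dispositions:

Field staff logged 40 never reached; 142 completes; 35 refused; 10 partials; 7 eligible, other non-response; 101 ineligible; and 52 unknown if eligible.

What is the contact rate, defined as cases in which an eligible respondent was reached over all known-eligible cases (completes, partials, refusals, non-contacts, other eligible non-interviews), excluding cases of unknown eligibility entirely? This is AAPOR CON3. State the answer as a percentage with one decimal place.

Top = 142 + 10 + 35 + 7 = 194
Denom = 142 + 10 + 35 + 40 + 7 = 234
CON3 = 194 / 234 = 0.8291

82.9%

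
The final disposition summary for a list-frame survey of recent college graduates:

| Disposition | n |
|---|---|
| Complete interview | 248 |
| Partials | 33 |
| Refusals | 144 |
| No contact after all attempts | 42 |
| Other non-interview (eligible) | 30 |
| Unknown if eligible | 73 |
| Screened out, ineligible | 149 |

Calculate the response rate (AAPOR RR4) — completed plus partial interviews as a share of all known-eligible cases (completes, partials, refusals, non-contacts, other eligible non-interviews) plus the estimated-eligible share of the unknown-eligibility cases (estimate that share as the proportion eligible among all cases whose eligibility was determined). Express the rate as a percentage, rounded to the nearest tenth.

50.8%

Numerator → 248 + 33 = 281
Determined eligible → 248 + 33 + 144 + 42 + 30 = 497
e = 497 / (497 + 149) = 497 / 646 = 0.7693
Eligible share of unknowns → 0.7693 × 73 = 56.16
Base → 497 + 56.16 = 553.16
RR4 = 281 / 553.16 = 0.5080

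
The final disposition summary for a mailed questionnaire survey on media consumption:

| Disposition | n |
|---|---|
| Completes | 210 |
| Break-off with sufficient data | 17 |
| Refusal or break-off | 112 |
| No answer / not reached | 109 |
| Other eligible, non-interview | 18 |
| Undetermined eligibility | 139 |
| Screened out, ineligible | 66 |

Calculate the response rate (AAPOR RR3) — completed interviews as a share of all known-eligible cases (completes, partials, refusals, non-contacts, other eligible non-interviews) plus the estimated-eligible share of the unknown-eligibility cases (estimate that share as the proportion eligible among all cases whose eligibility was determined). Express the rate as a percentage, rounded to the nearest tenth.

35.7%

Top → 210
Determined eligible → 210 + 17 + 112 + 109 + 18 = 466
e = 466 / (466 + 66) = 466 / 532 = 0.8759
Estimated eligible among unknowns → 0.8759 × 139 = 121.75
Denom → 466 + 121.75 = 587.75
RR3 = 210 / 587.75 = 0.3573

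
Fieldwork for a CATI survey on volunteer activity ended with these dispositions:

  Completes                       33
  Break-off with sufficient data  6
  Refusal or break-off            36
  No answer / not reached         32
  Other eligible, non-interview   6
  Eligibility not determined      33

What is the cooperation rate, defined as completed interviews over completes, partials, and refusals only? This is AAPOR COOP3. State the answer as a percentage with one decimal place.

Numerator → 33
Base → 33 + 6 + 36 = 75
COOP3 = 33 / 75 = 0.4400

44.0%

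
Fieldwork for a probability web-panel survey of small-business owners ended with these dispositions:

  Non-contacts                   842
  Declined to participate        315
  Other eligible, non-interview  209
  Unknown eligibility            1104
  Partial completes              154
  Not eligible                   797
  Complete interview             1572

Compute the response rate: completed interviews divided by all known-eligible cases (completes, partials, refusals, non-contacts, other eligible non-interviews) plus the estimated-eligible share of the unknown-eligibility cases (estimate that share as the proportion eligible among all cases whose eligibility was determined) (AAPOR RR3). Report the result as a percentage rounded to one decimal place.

Numerator = 1572
Known eligible = 1572 + 154 + 315 + 842 + 209 = 3092
e = 3092 / (3092 + 797) = 3092 / 3889 = 0.7951
e × U = 0.7951 × 1104 = 877.79
Denominator = 3092 + 877.79 = 3969.79
RR3 = 1572 / 3969.79 = 0.3960

39.6%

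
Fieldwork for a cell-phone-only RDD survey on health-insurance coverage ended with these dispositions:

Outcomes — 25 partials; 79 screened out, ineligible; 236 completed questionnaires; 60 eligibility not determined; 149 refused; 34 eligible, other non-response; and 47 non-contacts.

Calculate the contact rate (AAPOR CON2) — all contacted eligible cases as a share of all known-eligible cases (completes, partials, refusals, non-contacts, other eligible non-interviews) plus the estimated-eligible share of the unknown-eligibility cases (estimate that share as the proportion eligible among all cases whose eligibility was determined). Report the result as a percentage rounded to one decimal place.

Top = 236 + 25 + 149 + 34 = 444
Eligible (known) = 236 + 25 + 149 + 47 + 34 = 491
e = 491 / (491 + 79) = 491 / 570 = 0.8614
Eligible share of unknowns = 0.8614 × 60 = 51.68
Denom = 491 + 51.68 = 542.68
CON2 = 444 / 542.68 = 0.8182

81.8%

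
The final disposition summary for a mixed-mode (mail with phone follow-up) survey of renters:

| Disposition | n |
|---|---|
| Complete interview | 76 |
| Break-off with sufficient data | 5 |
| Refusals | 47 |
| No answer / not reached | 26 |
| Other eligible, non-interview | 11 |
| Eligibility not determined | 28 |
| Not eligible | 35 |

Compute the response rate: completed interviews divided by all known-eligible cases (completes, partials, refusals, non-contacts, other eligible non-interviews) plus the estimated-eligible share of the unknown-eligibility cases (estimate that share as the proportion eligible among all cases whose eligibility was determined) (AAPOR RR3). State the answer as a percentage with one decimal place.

Num = 76
Eligible (known) = 76 + 5 + 47 + 26 + 11 = 165
e = 165 / (165 + 35) = 165 / 200 = 0.8250
Estimated eligible among unknowns = 0.8250 × 28 = 23.10
Base = 165 + 23.10 = 188.10
RR3 = 76 / 188.10 = 0.4040

40.4%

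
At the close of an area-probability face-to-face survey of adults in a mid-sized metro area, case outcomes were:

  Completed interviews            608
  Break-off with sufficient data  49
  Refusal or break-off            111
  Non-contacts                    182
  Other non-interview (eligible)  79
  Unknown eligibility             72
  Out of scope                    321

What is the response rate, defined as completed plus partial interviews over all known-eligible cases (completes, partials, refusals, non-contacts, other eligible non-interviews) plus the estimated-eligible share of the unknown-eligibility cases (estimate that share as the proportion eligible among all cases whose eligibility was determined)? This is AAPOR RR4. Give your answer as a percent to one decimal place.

60.6%

Num = 608 + 49 = 657
Known eligible = 608 + 49 + 111 + 182 + 79 = 1029
e = 1029 / (1029 + 321) = 1029 / 1350 = 0.7622
e × U = 0.7622 × 72 = 54.88
Base = 1029 + 54.88 = 1083.88
RR4 = 657 / 1083.88 = 0.6062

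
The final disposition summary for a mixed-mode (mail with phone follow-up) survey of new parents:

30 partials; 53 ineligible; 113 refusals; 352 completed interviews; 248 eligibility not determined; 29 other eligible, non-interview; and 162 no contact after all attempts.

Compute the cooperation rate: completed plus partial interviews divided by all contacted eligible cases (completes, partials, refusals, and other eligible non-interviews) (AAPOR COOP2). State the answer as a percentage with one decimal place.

Numerator = 352 + 30 = 382
Denominator = 352 + 30 + 113 + 29 = 524
COOP2 = 382 / 524 = 0.7290

72.9%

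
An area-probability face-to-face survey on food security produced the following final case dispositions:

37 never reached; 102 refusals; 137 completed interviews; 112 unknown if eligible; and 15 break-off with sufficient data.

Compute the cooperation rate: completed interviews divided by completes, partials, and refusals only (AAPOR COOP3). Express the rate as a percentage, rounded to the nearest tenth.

Num: 137
Denom: 137 + 15 + 102 = 254
COOP3 = 137 / 254 = 0.5394

53.9%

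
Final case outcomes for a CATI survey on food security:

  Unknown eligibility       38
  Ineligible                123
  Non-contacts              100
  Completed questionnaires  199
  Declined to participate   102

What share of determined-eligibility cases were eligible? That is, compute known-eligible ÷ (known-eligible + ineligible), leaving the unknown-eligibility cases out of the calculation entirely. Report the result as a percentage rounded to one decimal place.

76.5%

Known eligible = 199 + 102 + 100 = 401
e = 401 / (401 + 123) = 401 / 524 = 0.7653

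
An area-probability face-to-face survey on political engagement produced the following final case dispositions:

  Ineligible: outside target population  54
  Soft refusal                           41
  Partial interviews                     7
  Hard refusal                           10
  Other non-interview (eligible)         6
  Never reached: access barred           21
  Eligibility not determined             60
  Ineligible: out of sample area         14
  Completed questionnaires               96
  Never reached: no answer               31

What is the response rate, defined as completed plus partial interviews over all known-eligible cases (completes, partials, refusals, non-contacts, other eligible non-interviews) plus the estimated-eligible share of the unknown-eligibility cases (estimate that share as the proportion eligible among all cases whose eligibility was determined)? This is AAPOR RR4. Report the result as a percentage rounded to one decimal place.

40.0%

Refusal or break-off = 10 + 41 = 51
No answer / not reached = 31 + 21 = 52
Not eligible = 54 + 14 = 68
Num: 96 + 7 = 103
Eligible (known): 96 + 7 + 51 + 52 + 6 = 212
e = 212 / (212 + 68) = 212 / 280 = 0.7571
Eligible share of unknowns: 0.7571 × 60 = 45.43
Base: 212 + 45.43 = 257.43
RR4 = 103 / 257.43 = 0.4001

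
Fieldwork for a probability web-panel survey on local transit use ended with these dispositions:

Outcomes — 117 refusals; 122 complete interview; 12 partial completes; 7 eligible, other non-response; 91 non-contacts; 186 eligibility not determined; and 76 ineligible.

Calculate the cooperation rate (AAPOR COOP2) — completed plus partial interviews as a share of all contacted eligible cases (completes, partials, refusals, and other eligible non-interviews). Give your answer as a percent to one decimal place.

51.9%

Numerator → 122 + 12 = 134
Base → 122 + 12 + 117 + 7 = 258
COOP2 = 134 / 258 = 0.5194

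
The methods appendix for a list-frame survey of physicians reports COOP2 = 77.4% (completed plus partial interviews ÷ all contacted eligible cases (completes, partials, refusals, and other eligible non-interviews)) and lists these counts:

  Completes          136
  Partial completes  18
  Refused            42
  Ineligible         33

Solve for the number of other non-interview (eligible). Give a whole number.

Num → 136 + 18 = 154
COOP2 = 154 / D = 0.774
D = 154 / 0.774 = 199.0
Other denominator terms total 196
other non-interview (eligible) = 199.0 − 196 ≈ 3

3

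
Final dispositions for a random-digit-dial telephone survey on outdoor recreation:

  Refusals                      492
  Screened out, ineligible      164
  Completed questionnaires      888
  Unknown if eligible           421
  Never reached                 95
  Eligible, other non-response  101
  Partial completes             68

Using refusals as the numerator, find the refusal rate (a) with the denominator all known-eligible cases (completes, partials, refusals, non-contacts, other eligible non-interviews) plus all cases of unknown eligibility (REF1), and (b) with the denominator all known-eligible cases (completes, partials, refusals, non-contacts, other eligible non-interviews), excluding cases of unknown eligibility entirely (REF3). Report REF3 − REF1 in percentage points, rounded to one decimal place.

Top → 492
Base → 888 + 68 + 492 + 95 + 101 + 421 = 2065
REF1 = 492 / 2065 = 0.2383
Base → 888 + 68 + 492 + 95 + 101 = 1644
REF3 = 492 / 1644 = 0.2993
Difference = 29.93 − 23.83 = 6.10 percentage points

6.1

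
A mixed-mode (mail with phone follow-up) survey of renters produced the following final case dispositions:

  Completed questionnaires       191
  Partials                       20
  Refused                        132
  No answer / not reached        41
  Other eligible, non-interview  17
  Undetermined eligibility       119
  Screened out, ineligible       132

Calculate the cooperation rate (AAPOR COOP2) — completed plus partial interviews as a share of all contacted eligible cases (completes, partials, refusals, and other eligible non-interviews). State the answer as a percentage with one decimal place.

Numerator = 191 + 20 = 211
Base = 191 + 20 + 132 + 17 = 360
COOP2 = 211 / 360 = 0.5861

58.6%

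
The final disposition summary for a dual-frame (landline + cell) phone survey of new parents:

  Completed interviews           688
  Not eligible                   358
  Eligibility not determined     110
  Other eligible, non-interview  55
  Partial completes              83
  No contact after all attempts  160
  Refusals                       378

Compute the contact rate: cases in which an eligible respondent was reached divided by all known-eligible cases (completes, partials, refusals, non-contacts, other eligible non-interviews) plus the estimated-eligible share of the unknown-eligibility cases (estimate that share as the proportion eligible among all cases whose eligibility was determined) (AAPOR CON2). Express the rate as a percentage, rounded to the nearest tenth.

83.0%

Num = 688 + 83 + 378 + 55 = 1204
Eligible (known) = 688 + 83 + 378 + 160 + 55 = 1364
e = 1364 / (1364 + 358) = 1364 / 1722 = 0.7921
e × U = 0.7921 × 110 = 87.13
Denominator = 1364 + 87.13 = 1451.13
CON2 = 1204 / 1451.13 = 0.8297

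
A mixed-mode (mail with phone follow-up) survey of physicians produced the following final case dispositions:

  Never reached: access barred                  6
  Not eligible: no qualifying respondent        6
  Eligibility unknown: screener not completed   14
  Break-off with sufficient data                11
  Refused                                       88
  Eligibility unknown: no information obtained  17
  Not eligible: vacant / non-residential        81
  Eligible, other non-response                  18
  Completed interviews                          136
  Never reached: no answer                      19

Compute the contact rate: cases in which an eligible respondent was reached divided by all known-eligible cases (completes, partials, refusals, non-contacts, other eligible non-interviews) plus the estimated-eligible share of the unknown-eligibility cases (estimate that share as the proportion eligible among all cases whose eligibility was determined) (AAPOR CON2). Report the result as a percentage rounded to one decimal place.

No answer / not reached = 19 + 6 = 25
Unknown eligibility = 14 + 17 = 31
Ineligible = 6 + 81 = 87
Num = 136 + 11 + 88 + 18 = 253
Eligible (known) = 136 + 11 + 88 + 25 + 18 = 278
e = 278 / (278 + 87) = 278 / 365 = 0.7616
Estimated eligible among unknowns = 0.7616 × 31 = 23.61
Base = 278 + 23.61 = 301.61
CON2 = 253 / 301.61 = 0.8388

83.9%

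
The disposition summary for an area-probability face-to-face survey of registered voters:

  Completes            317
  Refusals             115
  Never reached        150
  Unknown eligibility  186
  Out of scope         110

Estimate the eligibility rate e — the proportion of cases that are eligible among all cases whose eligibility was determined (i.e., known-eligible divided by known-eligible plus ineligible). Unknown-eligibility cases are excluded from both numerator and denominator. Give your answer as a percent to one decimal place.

84.1%

Known eligible → 317 + 115 + 150 = 582
e = 582 / (582 + 110) = 582 / 692 = 0.8410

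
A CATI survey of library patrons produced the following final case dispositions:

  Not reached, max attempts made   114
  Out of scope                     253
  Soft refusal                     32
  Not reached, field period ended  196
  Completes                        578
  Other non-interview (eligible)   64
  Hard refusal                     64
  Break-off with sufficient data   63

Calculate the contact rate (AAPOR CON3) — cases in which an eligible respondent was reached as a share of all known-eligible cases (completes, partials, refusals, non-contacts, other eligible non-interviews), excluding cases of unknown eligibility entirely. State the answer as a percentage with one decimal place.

Refusal or break-off = 64 + 32 = 96
No answer / not reached = 196 + 114 = 310
Numerator → 578 + 63 + 96 + 64 = 801
Base → 578 + 63 + 96 + 310 + 64 = 1111
CON3 = 801 / 1111 = 0.7210

72.1%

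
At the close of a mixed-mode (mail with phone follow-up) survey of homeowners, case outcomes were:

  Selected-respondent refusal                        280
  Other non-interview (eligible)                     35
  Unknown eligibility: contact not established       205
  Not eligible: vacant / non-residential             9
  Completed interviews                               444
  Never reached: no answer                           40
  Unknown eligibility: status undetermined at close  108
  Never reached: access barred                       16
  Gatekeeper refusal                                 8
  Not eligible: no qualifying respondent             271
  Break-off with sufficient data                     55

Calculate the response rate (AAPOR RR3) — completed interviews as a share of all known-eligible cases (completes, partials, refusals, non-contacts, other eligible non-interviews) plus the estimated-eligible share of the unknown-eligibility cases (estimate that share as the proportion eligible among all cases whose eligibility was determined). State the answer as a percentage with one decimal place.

Refusals = 8 + 280 = 288
Never reached = 40 + 16 = 56
Undetermined eligibility = 205 + 108 = 313
Not eligible = 271 + 9 = 280
Numerator: 444
Eligible (known): 444 + 55 + 288 + 56 + 35 = 878
e = 878 / (878 + 280) = 878 / 1158 = 0.7582
Eligible share of unknowns: 0.7582 × 313 = 237.32
Denom: 878 + 237.32 = 1115.32
RR3 = 444 / 1115.32 = 0.3981

39.8%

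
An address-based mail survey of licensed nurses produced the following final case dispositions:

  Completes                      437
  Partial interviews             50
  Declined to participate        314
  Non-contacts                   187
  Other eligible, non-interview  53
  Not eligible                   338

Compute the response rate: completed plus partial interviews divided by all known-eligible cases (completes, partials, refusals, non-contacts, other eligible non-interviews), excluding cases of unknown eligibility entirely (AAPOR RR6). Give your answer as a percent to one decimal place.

Numerator = 437 + 50 = 487
Denom = 437 + 50 + 314 + 187 + 53 = 1041
RR6 = 487 / 1041 = 0.4678

46.8%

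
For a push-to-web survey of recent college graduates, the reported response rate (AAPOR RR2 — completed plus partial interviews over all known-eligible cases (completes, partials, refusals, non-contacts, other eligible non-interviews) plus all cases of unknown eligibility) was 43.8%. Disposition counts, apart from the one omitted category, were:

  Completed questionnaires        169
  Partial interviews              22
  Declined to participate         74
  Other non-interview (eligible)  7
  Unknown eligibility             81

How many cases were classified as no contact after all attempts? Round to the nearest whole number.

Top: 169 + 22 = 191
RR2 = 191 / D = 0.438
D = 191 / 0.438 = 436.1
Remaining denominator categories sum to 353
no contact after all attempts = 436.1 − 353 ≈ 83

83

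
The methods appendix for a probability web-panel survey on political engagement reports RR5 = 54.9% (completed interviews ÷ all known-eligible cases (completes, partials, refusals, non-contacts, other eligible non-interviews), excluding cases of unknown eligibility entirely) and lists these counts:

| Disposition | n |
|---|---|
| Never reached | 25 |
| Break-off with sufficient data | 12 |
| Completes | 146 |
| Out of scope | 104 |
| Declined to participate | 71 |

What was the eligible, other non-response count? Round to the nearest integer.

12

RR5 = 146 / D = 0.549
D = 146 / 0.549 = 265.9
Rest of base = 254
eligible, other non-response = 265.9 − 254 ≈ 12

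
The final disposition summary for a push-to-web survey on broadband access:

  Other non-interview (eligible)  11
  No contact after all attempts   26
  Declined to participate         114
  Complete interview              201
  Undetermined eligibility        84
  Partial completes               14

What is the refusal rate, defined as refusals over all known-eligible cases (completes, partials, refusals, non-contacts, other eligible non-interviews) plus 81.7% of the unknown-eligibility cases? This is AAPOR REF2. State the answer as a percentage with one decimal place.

26.2%

Numerator = 114
Eligible (known) = 201 + 14 + 114 + 26 + 11 = 366
Eligible share of unknowns = 0.8170 × 84 = 68.63
Denominator = 366 + 68.63 = 434.63
REF2 = 114 / 434.63 = 0.2623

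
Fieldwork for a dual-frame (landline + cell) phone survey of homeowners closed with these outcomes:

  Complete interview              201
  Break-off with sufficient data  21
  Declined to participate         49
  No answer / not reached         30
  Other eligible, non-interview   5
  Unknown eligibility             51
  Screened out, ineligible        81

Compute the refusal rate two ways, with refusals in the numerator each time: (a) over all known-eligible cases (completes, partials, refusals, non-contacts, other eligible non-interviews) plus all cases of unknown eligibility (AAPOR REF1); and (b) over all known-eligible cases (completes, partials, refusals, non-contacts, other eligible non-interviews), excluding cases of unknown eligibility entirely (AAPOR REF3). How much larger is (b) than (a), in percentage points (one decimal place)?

Numerator → 49
Base → 201 + 21 + 49 + 30 + 5 + 51 = 357
REF1 = 49 / 357 = 0.1373
Base → 201 + 21 + 49 + 30 + 5 = 306
REF3 = 49 / 306 = 0.1601
Difference = 16.01 − 13.73 = 2.28 percentage points

2.3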